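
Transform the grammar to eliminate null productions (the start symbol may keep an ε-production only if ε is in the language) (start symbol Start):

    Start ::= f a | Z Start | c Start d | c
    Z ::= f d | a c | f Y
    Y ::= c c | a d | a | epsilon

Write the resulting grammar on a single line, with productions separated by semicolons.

Nullable nonterminals: {Y}.
ε ∉ L(G), so no ε-production is kept.
For each production, add variants omitting each subset of nullable occurrences: Z → f Y gives f Y | f.

Start ::= f a | Z Start | c Start d | c; Z ::= f d | a c | f Y | f; Y ::= c c | a d | a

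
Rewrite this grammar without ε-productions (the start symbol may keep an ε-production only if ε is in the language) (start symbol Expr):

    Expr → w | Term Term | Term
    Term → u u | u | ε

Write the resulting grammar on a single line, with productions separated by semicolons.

Expr → w | Term Term | Term | ε; Term → u u | u

Nullable set = {Expr, Term}.
ε ∈ L(G) since Expr is nullable, so keep Expr → ε.
Expand every rule over subsets of its nullable positions: Expr → Term Term gives Term Term | Term.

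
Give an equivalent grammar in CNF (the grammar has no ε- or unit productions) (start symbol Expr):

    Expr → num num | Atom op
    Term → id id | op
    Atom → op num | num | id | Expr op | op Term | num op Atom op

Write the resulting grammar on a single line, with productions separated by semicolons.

Expr → X1 X1 | Atom X2; Term → X3 X3 | op; Atom → X2 X1 | num | id | Expr X2 | X2 Term | X1 Y1; X1 → num; X2 → op; X3 → id; Y1 → X2 Y2; Y2 → Atom X2

Introduce a nonterminal for each terminal appearing in a rule of length ≥ 2: X1 → num, X2 → op, X3 → id.
Binarize each right-hand side of length ≥ 3 by chaining fresh nonterminals (Y1, Y2, …): affected rules were Atom → X1 X2 Atom X2.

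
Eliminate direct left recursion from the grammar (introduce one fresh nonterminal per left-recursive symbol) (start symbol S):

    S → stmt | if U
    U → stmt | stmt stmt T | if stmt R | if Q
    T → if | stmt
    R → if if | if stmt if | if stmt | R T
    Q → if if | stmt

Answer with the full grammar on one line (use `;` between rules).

Directly left-recursive nonterminal: R.
For R: α = {T}, β = {if if, if stmt if, if stmt}. Rewrite as R → β R' and R' → α R' | ε.

S → stmt | if U; U → stmt | stmt stmt T | if stmt R | if Q; T → if | stmt; R → if if R' | if stmt if R' | if stmt R'; Q → if if | stmt; R' → T R' | ε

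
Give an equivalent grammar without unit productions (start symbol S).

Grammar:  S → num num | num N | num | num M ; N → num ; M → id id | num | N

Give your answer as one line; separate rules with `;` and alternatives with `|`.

Unit pairs: M ⇒* {N}.
For every A with A ⇒* B via unit rules, add B's non-unit alternatives to A; then delete every rule of the form X → Y.

S → num num | num N | num | num M; N → num; M → num | id id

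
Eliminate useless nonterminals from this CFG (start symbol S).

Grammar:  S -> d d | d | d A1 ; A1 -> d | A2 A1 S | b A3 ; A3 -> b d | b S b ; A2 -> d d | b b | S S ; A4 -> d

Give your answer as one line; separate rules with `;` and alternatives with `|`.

S -> d d | d | d A1; A1 -> d | A2 A1 S | b A3; A3 -> b d | b S b; A2 -> d d | b b | S S

Generating nonterminals: {A1, A2, A3, A4, S}.
Reachable from S after that: {A1, A2, A3, S}.
Removed useless symbols: {A4} and every production mentioning them.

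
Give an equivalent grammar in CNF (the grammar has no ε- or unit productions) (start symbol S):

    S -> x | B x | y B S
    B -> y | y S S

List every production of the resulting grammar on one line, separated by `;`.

S -> x | B X1 | X2 Y1; B -> y | X2 Y2; X1 -> x; X2 -> y; Y1 -> B S; Y2 -> S S

Introduce a nonterminal for each terminal appearing in a rule of length ≥ 2: X1 → x, X2 → y.
Binarize each right-hand side of length ≥ 3 by chaining fresh nonterminals (Y1, Y2, …): affected rules were S → X2 B S; B → X2 S S.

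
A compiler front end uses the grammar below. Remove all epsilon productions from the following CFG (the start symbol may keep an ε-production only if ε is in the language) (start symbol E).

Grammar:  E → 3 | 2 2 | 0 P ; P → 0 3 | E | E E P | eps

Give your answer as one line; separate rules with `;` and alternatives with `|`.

E → 3 | 2 2 | 0 P | 0; P → 0 3 | E | E E P | E E

The nullable symbols are {P}.
ε ∉ L(G), so no ε-production is kept.
For each production, add variants omitting each subset of nullable occurrences: E → 0 P gives 0 P | 0. P → E E P gives E E P | E E.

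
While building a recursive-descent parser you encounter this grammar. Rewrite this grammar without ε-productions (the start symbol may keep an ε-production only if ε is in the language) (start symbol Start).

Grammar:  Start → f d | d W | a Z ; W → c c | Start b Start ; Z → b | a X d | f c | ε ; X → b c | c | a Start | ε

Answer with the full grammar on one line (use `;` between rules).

The nullable symbols are {X, Z}.
ε ∉ L(G), so no ε-production is kept.
Add the nullable-subset variants: Start → a Z gives a Z | a. Z → a X d gives a X d | a d.

Start → f d | d W | a Z | a; W → c c | Start b Start; Z → b | a X d | a d | f c; X → b c | c | a Start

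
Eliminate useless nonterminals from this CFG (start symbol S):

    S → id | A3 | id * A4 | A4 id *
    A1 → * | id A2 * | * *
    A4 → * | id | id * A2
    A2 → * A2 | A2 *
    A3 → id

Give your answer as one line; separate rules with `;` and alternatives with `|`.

S → id | A3 | id * A4 | A4 id *; A4 → * | id; A3 → id

Generating nonterminals: {A1, A3, A4, S}.
Reachable from S after that: {A3, A4, S}.
Removed useless symbols: {A1, A2} and every production mentioning them.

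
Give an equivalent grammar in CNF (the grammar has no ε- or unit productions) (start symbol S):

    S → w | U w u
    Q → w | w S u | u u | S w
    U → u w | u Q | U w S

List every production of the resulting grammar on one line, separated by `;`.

Introduce a nonterminal for each terminal appearing in a rule of length ≥ 2: X1 → w, X2 → u.
Binarize each right-hand side of length ≥ 3 by chaining fresh nonterminals (Y1, Y2, …): affected rules were S → U X1 X2; Q → X1 S X2; U → U X1 S.

S → w | U Y1; Q → w | X1 Y2 | X2 X2 | S X1; U → X2 X1 | X2 Q | U Y3; X1 → w; X2 → u; Y1 → X1 X2; Y2 → S X2; Y3 → X1 S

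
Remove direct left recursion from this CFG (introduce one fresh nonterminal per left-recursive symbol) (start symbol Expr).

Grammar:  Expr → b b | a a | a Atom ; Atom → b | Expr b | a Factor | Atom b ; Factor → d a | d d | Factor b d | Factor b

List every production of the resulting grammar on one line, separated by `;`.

Expr → b b | a a | a Atom; Atom → b Atom1 | Expr b Atom1 | a Factor Atom1; Factor → d a Factor1 | d d Factor1; Atom1 → b Atom1 | ε; Factor1 → b d Factor1 | b Factor1 | ε

Directly left-recursive nonterminals: Atom, Factor.
For Atom: α = {b}, β = {b, Expr b, a Factor}. Rewrite as Atom → β Atom1 and Atom1 → α Atom1 | ε.
For Factor: α = {b d, b}, β = {d a, d d}. Rewrite as Factor → β Factor1 and Factor1 → α Factor1 | ε.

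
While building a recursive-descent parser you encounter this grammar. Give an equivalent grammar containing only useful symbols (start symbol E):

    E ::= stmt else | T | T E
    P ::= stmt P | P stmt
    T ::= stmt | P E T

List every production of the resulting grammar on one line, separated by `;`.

Generating nonterminals: {E, T}.
Reachable from E after that: {E, T}.
Removed useless symbols: {P} and every production mentioning them.

E ::= stmt else | T | T E; T ::= stmt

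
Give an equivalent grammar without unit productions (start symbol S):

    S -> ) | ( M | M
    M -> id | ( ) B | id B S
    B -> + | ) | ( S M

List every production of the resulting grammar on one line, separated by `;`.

Unit pairs: S ⇒* {M}.
For each unit pair (A, B), copy every non-unit production of B to A, then drop all unit productions.

S -> ) | ( M | id | ( ) B | id B S; M -> id | ( ) B | id B S; B -> + | ) | ( S M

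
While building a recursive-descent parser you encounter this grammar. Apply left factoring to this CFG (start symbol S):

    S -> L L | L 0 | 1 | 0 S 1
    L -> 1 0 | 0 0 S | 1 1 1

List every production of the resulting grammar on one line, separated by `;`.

S -> 1 | 0 S 1 | L S'; L -> 0 0 S | 1 L'; S' -> L | 0; L' -> 0 | 1 1

S has alternatives sharing prefix 'L': factor to S → L S' with S' → L | 0.
L has alternatives sharing prefix '1': factor to L → 1 L' with L' → 0 | 1 1.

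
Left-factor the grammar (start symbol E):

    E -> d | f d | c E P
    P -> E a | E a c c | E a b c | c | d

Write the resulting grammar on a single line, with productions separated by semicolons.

E -> d | f d | c E P; P -> c | d | E a P'; P' -> ε | c c | b c

P has alternatives sharing prefix 'E a': factor to P → E a P' with P' → ε | c c | b c.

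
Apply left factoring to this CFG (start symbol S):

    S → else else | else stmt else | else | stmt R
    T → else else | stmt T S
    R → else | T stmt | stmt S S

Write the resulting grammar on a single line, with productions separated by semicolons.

S has alternatives sharing prefix 'else': factor to S → else S' with S' → else | stmt else | ε.

S → stmt R | else S'; T → else else | stmt T S; R → else | T stmt | stmt S S; S' → else | stmt else | eps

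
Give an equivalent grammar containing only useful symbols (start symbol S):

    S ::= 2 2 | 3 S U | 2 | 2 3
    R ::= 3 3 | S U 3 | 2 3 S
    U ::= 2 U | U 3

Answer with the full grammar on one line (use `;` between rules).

S ::= 2 2 | 2 | 2 3

Generating nonterminals: {R, S}.
Reachable from S after that: {S}.
Removed useless symbols: {R, U} and every production mentioning them.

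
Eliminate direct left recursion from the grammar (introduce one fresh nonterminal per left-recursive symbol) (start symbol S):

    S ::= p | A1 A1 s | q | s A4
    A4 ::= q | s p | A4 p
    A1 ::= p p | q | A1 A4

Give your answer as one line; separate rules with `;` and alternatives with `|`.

S ::= p | A1 A1 s | q | s A4; A4 ::= q A4' | s p A4'; A1 ::= p p A1' | q A1'; A4' ::= p A4' | ε; A1' ::= A4 A1' | ε

A4, A1 are directly left-recursive.
For A4: α = {p}, β = {q, s p}. Rewrite as A4 → β A4' and A4' → α A4' | ε.
For A1: α = {A4}, β = {p p, q}. Rewrite as A1 → β A1' and A1' → α A1' | ε.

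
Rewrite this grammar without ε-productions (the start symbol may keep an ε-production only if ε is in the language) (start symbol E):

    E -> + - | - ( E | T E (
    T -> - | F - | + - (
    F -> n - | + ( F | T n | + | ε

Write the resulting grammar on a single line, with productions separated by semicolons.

E -> + - | - ( E | T E (; T -> - | F - | + - (; F -> n - | + ( F | + ( | T n | +

Nullable nonterminals: {F}.
ε ∉ L(G), so no ε-production is kept.
For each production, add variants omitting each subset of nullable occurrences: F → + ( F gives + ( F | + (.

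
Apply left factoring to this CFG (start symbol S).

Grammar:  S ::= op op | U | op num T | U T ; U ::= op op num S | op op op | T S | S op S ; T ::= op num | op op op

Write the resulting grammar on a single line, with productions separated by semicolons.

S ::= op S' | U S''; U ::= T S | S op S | op op U'; T ::= op T'; S' ::= op | num T; S'' ::= ε | T; U' ::= num S | op; T' ::= num | op op

S has alternatives sharing prefix 'op': factor to S → op S' with S' → op | num T.
S has alternatives sharing prefix 'U': factor to S → U S'' with S'' → ε | T.
U has alternatives sharing prefix 'op op': factor to U → op op U' with U' → num S | op.
T has alternatives sharing prefix 'op': factor to T → op T' with T' → num | op op.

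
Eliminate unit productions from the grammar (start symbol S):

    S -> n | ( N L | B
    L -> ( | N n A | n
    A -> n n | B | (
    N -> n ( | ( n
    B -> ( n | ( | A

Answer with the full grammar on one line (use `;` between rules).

S -> ( n | ( | n | ( N L | n n; L -> ( | N n A | n; A -> ( n | ( | n n; N -> n ( | ( n; B -> ( n | ( | n n

Unit pairs: A ⇒* {B}; B ⇒* {A}; S ⇒* {A, B}.
For each unit pair (A, B), copy every non-unit production of B to A, then drop all unit productions.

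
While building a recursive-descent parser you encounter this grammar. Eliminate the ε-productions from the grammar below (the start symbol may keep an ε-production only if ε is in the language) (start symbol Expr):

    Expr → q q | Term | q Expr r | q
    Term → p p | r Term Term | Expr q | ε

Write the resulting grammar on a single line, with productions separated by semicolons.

The nullable symbols are {Expr, Term}.
ε ∈ L(G) since Expr is nullable, so keep Expr → ε.
Add the nullable-subset variants: Expr → q Expr r gives q Expr r | q r. Term → r Term Term gives r Term Term | r Term | r. Term → Expr q gives Expr q | q.

Expr → q q | Term | q Expr r | q r | q | ε; Term → p p | r Term Term | r Term | r | Expr q | q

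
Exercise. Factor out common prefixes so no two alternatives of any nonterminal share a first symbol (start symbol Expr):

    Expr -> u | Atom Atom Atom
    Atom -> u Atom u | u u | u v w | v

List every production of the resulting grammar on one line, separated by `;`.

Atom has alternatives sharing prefix 'u': factor to Atom → u Atom1 with Atom1 → Atom u | u | v w.

Expr -> u | Atom Atom Atom; Atom -> v | u Atom1; Atom1 -> Atom u | u | v w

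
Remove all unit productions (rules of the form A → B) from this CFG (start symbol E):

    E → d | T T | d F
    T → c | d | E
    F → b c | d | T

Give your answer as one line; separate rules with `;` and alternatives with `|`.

E → d | T T | d F; T → d | T T | d F | c; F → d | T T | d F | b c | c

Unit pairs: F ⇒* {E, T}; T ⇒* {E}.
Replace each nonterminal's rules with the union of the non-unit rules of every nonterminal it unit-derives.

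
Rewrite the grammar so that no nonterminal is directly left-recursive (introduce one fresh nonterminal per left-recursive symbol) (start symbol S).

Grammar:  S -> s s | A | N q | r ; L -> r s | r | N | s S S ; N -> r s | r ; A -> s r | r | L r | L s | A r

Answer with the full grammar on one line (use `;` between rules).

A is directly left-recursive.
For A: α = {r}, β = {s r, r, L r, L s}. Rewrite as A → β A' and A' → α A' | ε.

S -> s s | A | N q | r; L -> r s | r | N | s S S; N -> r s | r; A -> s r A' | r A' | L r A' | L s A'; A' -> r A' | eps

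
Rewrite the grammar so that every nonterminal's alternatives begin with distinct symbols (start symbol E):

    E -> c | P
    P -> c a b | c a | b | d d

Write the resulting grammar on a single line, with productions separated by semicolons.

E -> c | P; P -> b | d d | c a P'; P' -> b | ε

P has alternatives sharing prefix 'c a': factor to P → c a P' with P' → b | ε.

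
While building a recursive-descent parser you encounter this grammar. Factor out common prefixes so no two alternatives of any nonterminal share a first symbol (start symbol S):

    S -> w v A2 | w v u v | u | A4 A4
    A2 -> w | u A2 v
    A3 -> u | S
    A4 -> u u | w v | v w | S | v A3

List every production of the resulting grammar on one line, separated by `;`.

S has alternatives sharing prefix 'w v': factor to S → w v S' with S' → A2 | u v.
A4 has alternatives sharing prefix 'v': factor to A4 → v A4' with A4' → w | A3.

S -> u | A4 A4 | w v S'; A2 -> w | u A2 v; A3 -> u | S; A4 -> u u | w v | S | v A4'; S' -> A2 | u v; A4' -> w | A3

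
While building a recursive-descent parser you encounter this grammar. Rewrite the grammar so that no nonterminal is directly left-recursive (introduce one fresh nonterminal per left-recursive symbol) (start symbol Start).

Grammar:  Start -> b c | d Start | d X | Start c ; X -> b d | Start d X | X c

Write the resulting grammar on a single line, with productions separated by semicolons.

Start, X are directly left-recursive.
For Start: α = {c}, β = {b c, d Start, d X}. Rewrite as Start → β Start1 and Start1 → α Start1 | ε.
For X: α = {c}, β = {b d, Start d X}. Rewrite as X → β X1 and X1 → α X1 | ε.

Start -> b c Start1 | d Start Start1 | d X Start1; X -> b d X1 | Start d X X1; Start1 -> c Start1 | ε; X1 -> c X1 | ε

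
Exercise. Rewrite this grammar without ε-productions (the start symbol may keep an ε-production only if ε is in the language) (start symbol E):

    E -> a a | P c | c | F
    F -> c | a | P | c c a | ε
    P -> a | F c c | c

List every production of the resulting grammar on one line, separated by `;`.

E -> a a | P c | c | F | ε; F -> c | a | P | c c a; P -> a | F c c | c c | c

Nullable nonterminals: {E, F}.
ε ∈ L(G) since E is nullable, so keep E → ε.
For each production, add variants omitting each subset of nullable occurrences: P → F c c gives F c c | c c.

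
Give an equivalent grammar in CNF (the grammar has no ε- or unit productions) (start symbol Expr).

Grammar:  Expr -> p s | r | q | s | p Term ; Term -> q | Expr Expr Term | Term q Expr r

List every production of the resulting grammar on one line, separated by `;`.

Introduce a nonterminal for each terminal appearing in a rule of length ≥ 2: X1 → p, X2 → s, X3 → q, X4 → r.
Binarize each right-hand side of length ≥ 3 by chaining fresh nonterminals (Y1, Y2, …): affected rules were Term → Expr Expr Term; Term → Term X3 Expr X4.

Expr -> X1 X2 | r | q | s | X1 Term; Term -> q | Expr Y1 | Term Y2; X1 -> p; X2 -> s; X3 -> q; X4 -> r; Y1 -> Expr Term; Y2 -> X3 Y3; Y3 -> Expr X4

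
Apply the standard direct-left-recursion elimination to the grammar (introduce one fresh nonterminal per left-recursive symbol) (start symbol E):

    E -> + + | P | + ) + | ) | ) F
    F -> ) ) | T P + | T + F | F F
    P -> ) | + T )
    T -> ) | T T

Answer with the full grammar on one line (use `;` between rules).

E -> + + | P | + ) + | ) | ) F; F -> ) ) F' | T P + F' | T + F F'; P -> ) | + T ); T -> ) T'; F' -> F F' | ε; T' -> T T' | ε

Left recursion appears on F, T.
For F: α = {F}, β = {) ), T P +, T + F}. Rewrite as F → β F' and F' → α F' | ε.
For T: α = {T}, β = {)}. Rewrite as T → β T' and T' → α T' | ε.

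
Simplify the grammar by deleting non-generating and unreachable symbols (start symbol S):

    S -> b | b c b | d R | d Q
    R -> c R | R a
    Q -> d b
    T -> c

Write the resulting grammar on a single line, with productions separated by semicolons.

S -> b | b c b | d Q; Q -> d b

Generating nonterminals: {Q, S, T}.
Reachable from S after that: {Q, S}.
Removed useless symbols: {R, T} and every production mentioning them.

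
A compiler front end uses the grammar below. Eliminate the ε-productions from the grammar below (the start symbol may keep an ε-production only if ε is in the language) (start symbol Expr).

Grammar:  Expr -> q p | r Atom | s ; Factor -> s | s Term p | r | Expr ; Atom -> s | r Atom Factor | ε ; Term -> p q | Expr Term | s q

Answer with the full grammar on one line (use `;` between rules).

Expr -> q p | r Atom | r | s; Factor -> s | s Term p | r | Expr; Atom -> s | r Atom Factor | r Factor; Term -> p q | Expr Term | s q

Nullable set = {Atom}.
ε ∉ L(G), so no ε-production is kept.
Add the nullable-subset variants: Expr → r Atom gives r Atom | r. Atom → r Atom Factor gives r Atom Factor | r Factor.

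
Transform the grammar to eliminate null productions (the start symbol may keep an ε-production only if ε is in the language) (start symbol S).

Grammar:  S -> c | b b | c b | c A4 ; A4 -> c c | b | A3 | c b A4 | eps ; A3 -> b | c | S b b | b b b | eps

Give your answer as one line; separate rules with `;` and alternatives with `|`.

Nullable set = {A3, A4}.
ε ∉ L(G), so no ε-production is kept.
Expand every rule over subsets of its nullable positions: A4 → c b A4 gives c b A4 | c b.

S -> c | b b | c b | c A4; A4 -> c c | b | A3 | c b A4 | c b; A3 -> b | c | S b b | b b b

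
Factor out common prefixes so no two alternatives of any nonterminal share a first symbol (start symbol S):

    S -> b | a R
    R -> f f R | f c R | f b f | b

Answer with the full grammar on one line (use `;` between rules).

S -> b | a R; R -> b | f R'; R' -> f R | c R | b f

R has alternatives sharing prefix 'f': factor to R → f R' with R' → f R | c R | b f.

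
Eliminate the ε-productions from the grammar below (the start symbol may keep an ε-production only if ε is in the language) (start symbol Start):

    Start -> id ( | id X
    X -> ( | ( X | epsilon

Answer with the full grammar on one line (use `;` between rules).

Nullable set = {X}.
ε ∉ L(G), so no ε-production is kept.
Add the nullable-subset variants: Start → id X gives id X | id.

Start -> id ( | id X | id; X -> ( | ( X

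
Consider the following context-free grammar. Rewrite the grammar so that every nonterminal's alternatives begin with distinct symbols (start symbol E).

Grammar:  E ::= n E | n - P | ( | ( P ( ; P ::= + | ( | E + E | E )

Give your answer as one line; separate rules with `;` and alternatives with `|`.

E ::= n E' | ( E''; P ::= + | ( | E P'; E' ::= E | - P; E'' ::= epsilon | P (; P' ::= + E | )

E has alternatives sharing prefix 'n': factor to E → n E' with E' → E | - P.
E has alternatives sharing prefix '(': factor to E → ( E'' with E'' → ε | P (.
P has alternatives sharing prefix 'E': factor to P → E P' with P' → + E | ).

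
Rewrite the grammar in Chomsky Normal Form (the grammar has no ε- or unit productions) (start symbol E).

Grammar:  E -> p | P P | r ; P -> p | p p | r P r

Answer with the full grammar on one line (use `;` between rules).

E -> p | P P | r; P -> p | X1 X1 | X2 Y1; X1 -> p; X2 -> r; Y1 -> P X2

Introduce a nonterminal for each terminal appearing in a rule of length ≥ 2: X1 → p, X2 → r.
Binarize each right-hand side of length ≥ 3 by chaining fresh nonterminals (Y1, Y2, …): affected rules were P → X2 P X2.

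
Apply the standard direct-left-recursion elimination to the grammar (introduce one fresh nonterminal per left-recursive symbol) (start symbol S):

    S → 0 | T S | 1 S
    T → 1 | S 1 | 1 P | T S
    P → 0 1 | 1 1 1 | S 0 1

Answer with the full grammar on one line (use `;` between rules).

S → 0 | T S | 1 S; T → 1 T' | S 1 T' | 1 P T'; P → 0 1 | 1 1 1 | S 0 1; T' → S T' | ε

Directly left-recursive nonterminal: T.
For T: α = {S}, β = {1, S 1, 1 P}. Rewrite as T → β T' and T' → α T' | ε.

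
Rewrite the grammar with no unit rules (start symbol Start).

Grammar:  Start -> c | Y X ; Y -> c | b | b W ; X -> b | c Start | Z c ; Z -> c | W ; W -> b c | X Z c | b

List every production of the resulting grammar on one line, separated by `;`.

Start -> c | Y X; Y -> c | b | b W; X -> b | c Start | Z c; Z -> c | b c | X Z c | b; W -> b c | X Z c | b

Unit pairs: Z ⇒* {W}.
Replace each nonterminal's rules with the union of the non-unit rules of every nonterminal it unit-derives.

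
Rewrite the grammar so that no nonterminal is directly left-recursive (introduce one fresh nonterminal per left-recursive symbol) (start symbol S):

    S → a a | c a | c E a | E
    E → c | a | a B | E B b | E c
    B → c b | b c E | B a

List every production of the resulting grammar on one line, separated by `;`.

Directly left-recursive nonterminals: E, B.
For E: α = {B b, c}, β = {c, a, a B}. Rewrite as E → β E' and E' → α E' | ε.
For B: α = {a}, β = {c b, b c E}. Rewrite as B → β B' and B' → α B' | ε.

S → a a | c a | c E a | E; E → c E' | a E' | a B E'; B → c b B' | b c E B'; E' → B b E' | c E' | ε; B' → a B' | ε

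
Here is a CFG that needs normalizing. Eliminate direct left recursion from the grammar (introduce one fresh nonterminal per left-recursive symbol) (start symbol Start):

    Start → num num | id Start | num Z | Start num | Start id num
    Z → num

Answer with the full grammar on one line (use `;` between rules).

Start → num num Start1 | id Start Start1 | num Z Start1; Z → num; Start1 → num Start1 | id num Start1 | ε

Left recursion appears on Start.
For Start: α = {num, id num}, β = {num num, id Start, num Z}. Rewrite as Start → β Start1 and Start1 → α Start1 | ε.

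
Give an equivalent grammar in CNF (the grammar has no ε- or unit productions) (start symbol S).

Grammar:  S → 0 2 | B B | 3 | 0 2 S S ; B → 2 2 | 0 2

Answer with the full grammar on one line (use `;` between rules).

Introduce a nonterminal for each terminal appearing in a rule of length ≥ 2: X1 → 0, X2 → 2.
Binarize each right-hand side of length ≥ 3 by chaining fresh nonterminals (Y1, Y2, …): affected rules were S → X1 X2 S S.

S → X1 X2 | B B | 3 | X1 Y1; B → X2 X2 | X1 X2; X1 → 0; X2 → 2; Y1 → X2 Y2; Y2 → S S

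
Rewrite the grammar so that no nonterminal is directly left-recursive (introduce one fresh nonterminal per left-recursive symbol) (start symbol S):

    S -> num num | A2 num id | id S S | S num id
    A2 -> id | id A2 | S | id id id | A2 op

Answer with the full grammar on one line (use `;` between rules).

S -> num num S' | A2 num id S' | id S S S'; A2 -> id A2' | id A2 A2' | S A2' | id id id A2'; S' -> num id S' | ε; A2' -> op A2' | ε

Directly left-recursive nonterminals: S, A2.
For S: α = {num id}, β = {num num, A2 num id, id S S}. Rewrite as S → β S' and S' → α S' | ε.
For A2: α = {op}, β = {id, id A2, S, id id id}. Rewrite as A2 → β A2' and A2' → α A2' | ε.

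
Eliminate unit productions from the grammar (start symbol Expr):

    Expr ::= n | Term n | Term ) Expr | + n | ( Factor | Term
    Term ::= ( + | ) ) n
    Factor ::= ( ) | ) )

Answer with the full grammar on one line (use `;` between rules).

Unit pairs: Expr ⇒* {Term}.
For every A with A ⇒* B via unit rules, add B's non-unit alternatives to A; then delete every rule of the form X → Y.

Expr ::= ( + | ) ) n | n | Term n | Term ) Expr | + n | ( Factor; Term ::= ( + | ) ) n; Factor ::= ( ) | ) )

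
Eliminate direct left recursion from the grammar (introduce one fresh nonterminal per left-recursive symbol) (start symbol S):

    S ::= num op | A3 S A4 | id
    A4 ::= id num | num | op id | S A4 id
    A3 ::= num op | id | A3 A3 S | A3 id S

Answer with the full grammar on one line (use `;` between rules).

Directly left-recursive nonterminal: A3.
For A3: α = {A3 S, id S}, β = {num op, id}. Rewrite as A3 → β A3' and A3' → α A3' | ε.

S ::= num op | A3 S A4 | id; A4 ::= id num | num | op id | S A4 id; A3 ::= num op A3' | id A3'; A3' ::= A3 S A3' | id S A3' | epsilon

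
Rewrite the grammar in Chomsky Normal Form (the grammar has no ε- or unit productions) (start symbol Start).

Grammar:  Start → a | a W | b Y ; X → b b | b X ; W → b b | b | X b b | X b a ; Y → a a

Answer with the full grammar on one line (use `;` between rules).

Start → a | X1 W | X2 Y; X → X2 X2 | X2 X; W → X2 X2 | b | X Y1 | X Y2; Y → X1 X1; X1 → a; X2 → b; Y1 → X2 X2; Y2 → X2 X1

Introduce a nonterminal for each terminal appearing in a rule of length ≥ 2: X1 → a, X2 → b.
Binarize each right-hand side of length ≥ 3 by chaining fresh nonterminals (Y1, Y2, …): affected rules were W → X X2 X2; W → X X2 X1.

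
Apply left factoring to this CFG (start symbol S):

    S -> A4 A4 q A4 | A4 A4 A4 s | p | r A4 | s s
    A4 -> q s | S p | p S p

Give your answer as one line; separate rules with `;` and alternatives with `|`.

S has alternatives sharing prefix 'A4 A4': factor to S → A4 A4 S' with S' → q A4 | A4 s.

S -> p | r A4 | s s | A4 A4 S'; A4 -> q s | S p | p S p; S' -> q A4 | A4 s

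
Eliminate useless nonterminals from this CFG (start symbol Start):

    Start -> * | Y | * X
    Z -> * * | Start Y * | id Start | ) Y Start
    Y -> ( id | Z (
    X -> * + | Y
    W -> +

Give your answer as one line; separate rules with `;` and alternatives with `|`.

Generating nonterminals: {Start, W, X, Y, Z}.
Reachable from Start after that: {Start, X, Y, Z}.
Removed useless symbols: {W} and every production mentioning them.

Start -> * | Y | * X; Z -> * * | Start Y * | id Start | ) Y Start; Y -> ( id | Z (; X -> * + | Y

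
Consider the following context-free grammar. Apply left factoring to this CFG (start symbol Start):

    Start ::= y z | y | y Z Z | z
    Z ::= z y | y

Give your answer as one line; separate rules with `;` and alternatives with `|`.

Start has alternatives sharing prefix 'y': factor to Start → y Start1 with Start1 → z | ε | Z Z.

Start ::= z | y Start1; Z ::= z y | y; Start1 ::= z | ε | Z Z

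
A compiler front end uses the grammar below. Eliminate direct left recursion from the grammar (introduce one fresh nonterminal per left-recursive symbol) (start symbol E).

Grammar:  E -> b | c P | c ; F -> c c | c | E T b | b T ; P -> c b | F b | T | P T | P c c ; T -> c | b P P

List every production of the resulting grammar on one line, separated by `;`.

E -> b | c P | c; F -> c c | c | E T b | b T; P -> c b P' | F b P' | T P'; T -> c | b P P; P' -> T P' | c c P' | ε

Directly left-recursive nonterminal: P.
For P: α = {T, c c}, β = {c b, F b, T}. Rewrite as P → β P' and P' → α P' | ε.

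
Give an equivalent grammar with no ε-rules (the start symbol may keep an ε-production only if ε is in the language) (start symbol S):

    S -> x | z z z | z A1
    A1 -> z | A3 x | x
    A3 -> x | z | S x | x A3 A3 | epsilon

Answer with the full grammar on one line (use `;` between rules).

S -> x | z z z | z A1; A1 -> z | A3 x | x; A3 -> x | z | S x | x A3 A3 | x A3

The nullable symbols are {A3}.
ε ∉ L(G), so no ε-production is kept.
For each production, add variants omitting each subset of nullable occurrences: A1 → A3 x gives A3 x | x. A3 → x A3 A3 gives x A3 A3 | x A3.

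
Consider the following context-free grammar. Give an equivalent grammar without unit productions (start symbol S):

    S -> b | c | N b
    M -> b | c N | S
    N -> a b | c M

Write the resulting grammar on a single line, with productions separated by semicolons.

Unit pairs: M ⇒* {S}.
For every A with A ⇒* B via unit rules, add B's non-unit alternatives to A; then delete every rule of the form X → Y.

S -> b | c | N b; M -> b | c | N b | c N; N -> a b | c M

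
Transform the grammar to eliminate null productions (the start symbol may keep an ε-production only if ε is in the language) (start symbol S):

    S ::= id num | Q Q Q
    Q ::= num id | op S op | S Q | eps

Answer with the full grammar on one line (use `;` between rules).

S ::= id num | Q Q Q | Q Q | Q | ε; Q ::= num id | op S op | op op | S Q | S

Nullable set = {Q, S}.
ε ∈ L(G) since S is nullable, so keep S → ε.
Add the nullable-subset variants: S → Q Q Q gives Q Q Q | Q Q | Q. Q → op S op gives op S op | op op. Q → S Q gives S Q | S.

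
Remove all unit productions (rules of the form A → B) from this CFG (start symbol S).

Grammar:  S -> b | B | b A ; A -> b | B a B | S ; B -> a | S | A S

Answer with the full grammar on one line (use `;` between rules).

Unit pairs: A ⇒* {B, S}; B ⇒* {S}; S ⇒* {B}.
For every A with A ⇒* B via unit rules, add B's non-unit alternatives to A; then delete every rule of the form X → Y.

S -> a | A S | b | b A; A -> a | A S | b | b A | B a B; B -> a | A S | b | b A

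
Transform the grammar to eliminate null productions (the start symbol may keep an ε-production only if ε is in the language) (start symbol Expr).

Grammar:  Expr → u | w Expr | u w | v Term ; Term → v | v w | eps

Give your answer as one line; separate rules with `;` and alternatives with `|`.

Expr → u | w Expr | u w | v Term | v; Term → v | v w

Nullable nonterminals: {Term}.
ε ∉ L(G), so no ε-production is kept.
For each production, add variants omitting each subset of nullable occurrences: Expr → v Term gives v Term | v.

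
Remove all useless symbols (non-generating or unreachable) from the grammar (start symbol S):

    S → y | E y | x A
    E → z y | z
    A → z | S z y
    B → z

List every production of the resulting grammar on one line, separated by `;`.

S → y | E y | x A; E → z y | z; A → z | S z y

Generating nonterminals: {A, B, E, S}.
Reachable from S after that: {A, E, S}.
Removed useless symbols: {B} and every production mentioning them.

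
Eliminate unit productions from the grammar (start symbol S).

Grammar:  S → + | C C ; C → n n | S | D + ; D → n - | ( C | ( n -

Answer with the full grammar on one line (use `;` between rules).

Unit pairs: C ⇒* {S}.
For each unit pair (A, B), copy every non-unit production of B to A, then drop all unit productions.

S → + | C C; C → n n | D + | + | C C; D → n - | ( C | ( n -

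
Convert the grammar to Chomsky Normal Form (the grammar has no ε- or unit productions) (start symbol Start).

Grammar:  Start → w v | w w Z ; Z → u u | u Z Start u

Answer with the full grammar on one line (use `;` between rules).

Start → X1 X2 | X1 Y1; Z → X3 X3 | X3 Y2; X1 → w; X2 → v; X3 → u; Y1 → X1 Z; Y2 → Z Y3; Y3 → Start X3

Introduce a nonterminal for each terminal appearing in a rule of length ≥ 2: X1 → w, X2 → v, X3 → u.
Binarize each right-hand side of length ≥ 3 by chaining fresh nonterminals (Y1, Y2, …): affected rules were Start → X1 X1 Z; Z → X3 Z Start X3.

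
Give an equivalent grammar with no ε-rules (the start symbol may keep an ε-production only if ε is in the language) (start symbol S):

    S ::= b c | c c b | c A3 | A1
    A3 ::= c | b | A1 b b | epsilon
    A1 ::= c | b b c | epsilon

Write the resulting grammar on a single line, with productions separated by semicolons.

S ::= b c | c c b | c A3 | c | A1 | ε; A3 ::= c | b | A1 b b | b b; A1 ::= c | b b c

Nullable set = {A1, A3, S}.
ε ∈ L(G) since S is nullable, so keep S → ε.
Expand every rule over subsets of its nullable positions: S → c A3 gives c A3 | c. A3 → A1 b b gives A1 b b | b b.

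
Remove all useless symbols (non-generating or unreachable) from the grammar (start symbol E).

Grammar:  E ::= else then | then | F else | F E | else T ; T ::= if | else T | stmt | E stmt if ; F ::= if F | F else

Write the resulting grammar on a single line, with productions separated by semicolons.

Generating nonterminals: {E, T}.
Reachable from E after that: {E, T}.
Removed useless symbols: {F} and every production mentioning them.

E ::= else then | then | else T; T ::= if | else T | stmt | E stmt if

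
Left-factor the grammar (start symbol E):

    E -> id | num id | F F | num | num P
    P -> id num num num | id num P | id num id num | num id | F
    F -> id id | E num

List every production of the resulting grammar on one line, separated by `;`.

E has alternatives sharing prefix 'num': factor to E → num E' with E' → id | ε | P.
P has alternatives sharing prefix 'id num': factor to P → id num P' with P' → num num | P | id num.

E -> id | F F | num E'; P -> num id | F | id num P'; F -> id id | E num; E' -> id | ε | P; P' -> num num | P | id num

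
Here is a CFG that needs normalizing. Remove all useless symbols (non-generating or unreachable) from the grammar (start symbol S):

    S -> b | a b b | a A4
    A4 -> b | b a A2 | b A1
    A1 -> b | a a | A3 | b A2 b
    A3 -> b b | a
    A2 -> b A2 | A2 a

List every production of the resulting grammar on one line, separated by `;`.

S -> b | a b b | a A4; A4 -> b | b A1; A1 -> b | a a | A3; A3 -> b b | a

Generating nonterminals: {A1, A3, A4, S}.
Reachable from S after that: {A1, A3, A4, S}.
Removed useless symbols: {A2} and every production mentioning them.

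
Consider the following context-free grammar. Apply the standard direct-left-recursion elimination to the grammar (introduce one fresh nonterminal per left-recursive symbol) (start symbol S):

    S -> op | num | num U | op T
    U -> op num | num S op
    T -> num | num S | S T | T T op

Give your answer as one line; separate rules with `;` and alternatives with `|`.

S -> op | num | num U | op T; U -> op num | num S op; T -> num T' | num S T' | S T T'; T' -> T op T' | ε

Directly left-recursive nonterminal: T.
For T: α = {T op}, β = {num, num S, S T}. Rewrite as T → β T' and T' → α T' | ε.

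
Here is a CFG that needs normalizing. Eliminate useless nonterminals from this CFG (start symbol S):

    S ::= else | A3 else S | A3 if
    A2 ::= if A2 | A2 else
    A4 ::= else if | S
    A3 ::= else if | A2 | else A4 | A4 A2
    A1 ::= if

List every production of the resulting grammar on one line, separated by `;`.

S ::= else | A3 else S | A3 if; A4 ::= else if | S; A3 ::= else if | else A4

Generating nonterminals: {A1, A3, A4, S}.
Reachable from S after that: {A3, A4, S}.
Removed useless symbols: {A1, A2} and every production mentioning them.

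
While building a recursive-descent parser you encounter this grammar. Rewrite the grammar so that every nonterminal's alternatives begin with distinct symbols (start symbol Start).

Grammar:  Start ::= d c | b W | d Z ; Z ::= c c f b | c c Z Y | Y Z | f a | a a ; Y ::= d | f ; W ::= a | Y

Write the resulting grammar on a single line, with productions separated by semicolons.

Start ::= b W | d Start1; Z ::= Y Z | f a | a a | c c Z1; Y ::= d | f; W ::= a | Y; Start1 ::= c | Z; Z1 ::= f b | Z Y

Start has alternatives sharing prefix 'd': factor to Start → d Start1 with Start1 → c | Z.
Z has alternatives sharing prefix 'c c': factor to Z → c c Z1 with Z1 → f b | Z Y.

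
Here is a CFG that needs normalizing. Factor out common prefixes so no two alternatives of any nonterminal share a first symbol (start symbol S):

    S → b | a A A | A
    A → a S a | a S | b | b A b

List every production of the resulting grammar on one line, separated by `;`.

A has alternatives sharing prefix 'a S': factor to A → a S A' with A' → a | ε.
A has alternatives sharing prefix 'b': factor to A → b A'' with A'' → ε | A b.

S → b | a A A | A; A → a S A' | b A''; A' → a | ε; A'' → ε | A b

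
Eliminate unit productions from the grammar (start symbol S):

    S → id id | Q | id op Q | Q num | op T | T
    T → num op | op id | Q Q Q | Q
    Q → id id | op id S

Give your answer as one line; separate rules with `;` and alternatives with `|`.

Unit pairs: S ⇒* {Q, T}; T ⇒* {Q}.
For every A with A ⇒* B via unit rules, add B's non-unit alternatives to A; then delete every rule of the form X → Y.

S → id id | id op Q | Q num | op T | op id S | num op | op id | Q Q Q; T → id id | op id S | num op | op id | Q Q Q; Q → id id | op id S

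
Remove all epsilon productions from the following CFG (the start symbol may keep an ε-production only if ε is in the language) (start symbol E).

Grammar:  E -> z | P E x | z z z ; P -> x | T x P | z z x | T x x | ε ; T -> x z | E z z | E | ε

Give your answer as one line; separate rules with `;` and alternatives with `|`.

E -> z | P E x | E x | z z z; P -> x | T x P | T x | x P | z z x | T x x | x x; T -> x z | E z z | E

The nullable symbols are {P, T}.
ε ∉ L(G), so no ε-production is kept.
Add the nullable-subset variants: E → P E x gives P E x | E x. P → T x P gives T x P | T x | x P. P → T x x gives T x x | x x.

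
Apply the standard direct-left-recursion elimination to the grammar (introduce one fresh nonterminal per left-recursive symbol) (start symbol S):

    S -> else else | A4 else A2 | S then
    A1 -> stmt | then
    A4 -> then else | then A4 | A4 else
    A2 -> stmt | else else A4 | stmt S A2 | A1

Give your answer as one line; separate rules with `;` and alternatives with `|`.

Directly left-recursive nonterminals: S, A4.
For S: α = {then}, β = {else else, A4 else A2}. Rewrite as S → β S' and S' → α S' | ε.
For A4: α = {else}, β = {then else, then A4}. Rewrite as A4 → β A4' and A4' → α A4' | ε.

S -> else else S' | A4 else A2 S'; A1 -> stmt | then; A4 -> then else A4' | then A4 A4'; A2 -> stmt | else else A4 | stmt S A2 | A1; S' -> then S' | eps; A4' -> else A4' | eps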